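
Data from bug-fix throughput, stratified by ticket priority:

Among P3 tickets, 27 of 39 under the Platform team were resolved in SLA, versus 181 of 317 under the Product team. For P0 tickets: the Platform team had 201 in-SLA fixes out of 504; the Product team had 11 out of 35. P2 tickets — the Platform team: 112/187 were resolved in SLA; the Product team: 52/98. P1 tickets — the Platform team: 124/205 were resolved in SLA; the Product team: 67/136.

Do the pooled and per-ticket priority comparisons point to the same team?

P3: the Platform team 27/39 = 69.2%, the Product team 181/317 = 57.1% → the Platform team
P0: the Platform team 201/504 = 39.9%, the Product team 11/35 = 31.4% → the Platform team
P2: the Platform team 112/187 = 59.9%, the Product team 52/98 = 53.1% → the Platform team
P1: the Platform team 124/205 = 60.5%, the Product team 67/136 = 49.3% → the Platform team
Overall: the Platform team 464/935 = 49.6%, the Product team 311/586 = 53.1% → the Product team
The Platform team wins each ticket group but the Product team wins overall — the comparison reverses. The Platform team's tickets skew toward P0, which has a lower base rate.

No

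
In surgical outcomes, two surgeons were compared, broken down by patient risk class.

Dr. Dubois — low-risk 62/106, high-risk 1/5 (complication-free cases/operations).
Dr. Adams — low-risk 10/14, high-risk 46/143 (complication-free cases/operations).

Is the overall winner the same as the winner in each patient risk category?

Low-risk: Dr. Dubois 62/106 = 58.5%, Dr. Adams 10/14 = 71.4% → Dr. Adams
High-risk: Dr. Dubois 1/5 = 20.0%, Dr. Adams 46/143 = 32.2% → Dr. Adams
Overall: Dr. Dubois 63/111 = 56.8%, Dr. Adams 56/157 = 35.7% → Dr. Dubois
Dr. Adams wins each patient risk group but Dr. Dubois wins overall — the comparison reverses. Dr. Adams's operations skew toward high-risk, which has a lower base rate.

No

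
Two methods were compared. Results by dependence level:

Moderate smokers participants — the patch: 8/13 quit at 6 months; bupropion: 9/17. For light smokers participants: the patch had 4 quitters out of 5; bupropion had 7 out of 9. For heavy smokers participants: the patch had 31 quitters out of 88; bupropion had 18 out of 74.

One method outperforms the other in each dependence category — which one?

Moderate smokers: the patch 8/13 = 61.5%, bupropion 9/17 = 52.9% → the patch
Light smokers: the patch 4/5 = 80.0%, bupropion 7/9 = 77.8% → the patch
Heavy smokers: the patch 31/88 = 35.2%, bupropion 18/74 = 24.3% → the patch
The patch has the higher rate in all 3 groups.

the patch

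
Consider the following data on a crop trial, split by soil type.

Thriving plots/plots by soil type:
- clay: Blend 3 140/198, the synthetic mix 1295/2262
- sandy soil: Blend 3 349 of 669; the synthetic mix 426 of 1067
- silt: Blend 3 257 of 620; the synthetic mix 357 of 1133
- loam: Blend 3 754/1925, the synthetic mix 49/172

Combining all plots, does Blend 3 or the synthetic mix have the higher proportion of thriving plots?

Clay: Blend 3 140/198 = 70.7%, the synthetic mix 1295/2262 = 57.3% → Blend 3
Sandy soil: Blend 3 349/669 = 52.2%, the synthetic mix 426/1067 = 39.9% → Blend 3
Silt: Blend 3 257/620 = 41.5%, the synthetic mix 357/1133 = 31.5% → Blend 3
Loam: Blend 3 754/1925 = 39.2%, the synthetic mix 49/172 = 28.5% → Blend 3
Overall: Blend 3 1500/3412 = 44.0%, the synthetic mix 2127/4634 = 45.9% → the synthetic mix
(Blend 3 wins every soil group but the synthetic mix wins overall — Blend 3's plots skew toward the low-rate loam group.)

the synthetic mix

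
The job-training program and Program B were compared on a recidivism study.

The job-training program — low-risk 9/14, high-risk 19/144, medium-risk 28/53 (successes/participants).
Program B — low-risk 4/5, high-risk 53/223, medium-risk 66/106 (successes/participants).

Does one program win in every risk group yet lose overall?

Low-risk: the job-training program 9/14 = 64.3%, Program B 4/5 = 80.0% → Program B
High-risk: the job-training program 19/144 = 13.2%, Program B 53/223 = 23.8% → Program B
Medium-risk: the job-training program 28/53 = 52.8%, Program B 66/106 = 62.3% → Program B
Overall: the job-training program 56/211 = 26.5%, Program B 123/334 = 36.8% → Program B
Program B wins overall and in every risk group — no reversal.

No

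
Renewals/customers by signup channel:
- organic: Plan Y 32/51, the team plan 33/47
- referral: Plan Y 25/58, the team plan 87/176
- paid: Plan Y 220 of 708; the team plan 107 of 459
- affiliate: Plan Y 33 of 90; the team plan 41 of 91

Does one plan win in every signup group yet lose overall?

Organic: Plan Y 32/51 = 62.7%, the team plan 33/47 = 70.2% → the team plan
Referral: Plan Y 25/58 = 43.1%, the team plan 87/176 = 49.4% → the team plan
Paid: Plan Y 220/708 = 31.1%, the team plan 107/459 = 23.3% → Plan Y
Affiliate: Plan Y 33/90 = 36.7%, the team plan 41/91 = 45.1% → the team plan
Overall: Plan Y 310/907 = 34.2%, the team plan 268/773 = 34.7% → the team plan
Neither sweeps: Plan Y wins 1 of 4 groups, the team plan wins 3. The team plan wins overall but not every group — no Simpson reversal.

No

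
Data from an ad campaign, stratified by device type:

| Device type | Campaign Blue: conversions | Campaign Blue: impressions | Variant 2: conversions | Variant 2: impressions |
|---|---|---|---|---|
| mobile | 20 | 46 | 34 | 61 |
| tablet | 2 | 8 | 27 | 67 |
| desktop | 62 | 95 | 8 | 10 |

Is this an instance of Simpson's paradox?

Yes

Mobile: Campaign Blue 20/46 = 43.5%, Variant 2 34/61 = 55.7% → Variant 2
Tablet: Campaign Blue 2/8 = 25.0%, Variant 2 27/67 = 40.3% → Variant 2
Desktop: Campaign Blue 62/95 = 65.3%, Variant 2 8/10 = 80.0% → Variant 2
Overall: Campaign Blue 84/149 = 56.4%, Variant 2 69/138 = 50.0% → Campaign Blue
Variant 2 wins each device group but Campaign Blue wins overall — the comparison reverses. Variant 2's impressions skew toward tablet, which has a lower base rate.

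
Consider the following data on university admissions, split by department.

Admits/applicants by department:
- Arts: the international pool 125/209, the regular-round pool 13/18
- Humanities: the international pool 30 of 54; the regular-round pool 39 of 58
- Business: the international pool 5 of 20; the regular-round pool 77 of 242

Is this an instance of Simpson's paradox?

Yes

Arts: the international pool 125/209 = 59.8%, the regular-round pool 13/18 = 72.2% → the regular-round pool
Humanities: the international pool 30/54 = 55.6%, the regular-round pool 39/58 = 67.2% → the regular-round pool
Business: the international pool 5/20 = 25.0%, the regular-round pool 77/242 = 31.8% → the regular-round pool
Overall: the international pool 160/283 = 56.5%, the regular-round pool 129/318 = 40.6% → the international pool
The regular-round pool wins each department group but the international pool wins overall — the comparison reverses. The regular-round pool's applicants skew toward Business, which has a lower base rate.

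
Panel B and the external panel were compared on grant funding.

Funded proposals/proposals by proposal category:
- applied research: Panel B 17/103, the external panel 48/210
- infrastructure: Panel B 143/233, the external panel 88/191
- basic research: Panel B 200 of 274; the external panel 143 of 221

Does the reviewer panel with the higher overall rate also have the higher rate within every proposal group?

Applied research: Panel B 17/103 = 16.5%, the external panel 48/210 = 22.9% → the external panel
Infrastructure: Panel B 143/233 = 61.4%, the external panel 88/191 = 46.1% → Panel B
Basic research: Panel B 200/274 = 73.0%, the external panel 143/221 = 64.7% → Panel B
Overall: Panel B 360/610 = 59.0%, the external panel 279/622 = 44.9% → Panel B
Neither sweeps: Panel B wins 2 of 3 groups, the external panel wins 1. Panel B wins overall but not every group — no Simpson reversal.

No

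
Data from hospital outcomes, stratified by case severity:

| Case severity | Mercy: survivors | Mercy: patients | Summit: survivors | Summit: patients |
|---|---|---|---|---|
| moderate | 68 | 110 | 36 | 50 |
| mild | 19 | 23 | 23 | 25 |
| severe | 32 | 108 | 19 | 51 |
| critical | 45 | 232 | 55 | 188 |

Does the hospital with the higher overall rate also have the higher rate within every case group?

Yes

Moderate: Mercy 68/110 = 61.8%, Summit 36/50 = 72.0% → Summit
Mild: Mercy 19/23 = 82.6%, Summit 23/25 = 92.0% → Summit
Severe: Mercy 32/108 = 29.6%, Summit 19/51 = 37.3% → Summit
Critical: Mercy 45/232 = 19.4%, Summit 55/188 = 29.3% → Summit
Overall: Mercy 164/473 = 34.7%, Summit 133/314 = 42.4% → Summit
Summit wins overall and in every case group — no reversal.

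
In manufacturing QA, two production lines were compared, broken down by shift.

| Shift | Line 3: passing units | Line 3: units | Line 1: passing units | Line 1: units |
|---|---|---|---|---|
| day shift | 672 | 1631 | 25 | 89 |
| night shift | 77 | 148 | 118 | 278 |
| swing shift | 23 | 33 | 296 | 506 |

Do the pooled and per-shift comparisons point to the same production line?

No

Day shift: Line 3 672/1631 = 41.2%, Line 1 25/89 = 28.1% → Line 3
Night shift: Line 3 77/148 = 52.0%, Line 1 118/278 = 42.4% → Line 3
Swing shift: Line 3 23/33 = 69.7%, Line 1 296/506 = 58.5% → Line 3
Overall: Line 3 772/1812 = 42.6%, Line 1 439/873 = 50.3% → Line 1
Line 3 wins each shift group but Line 1 wins overall — the comparison reverses. Line 3's units skew toward day shift, which has a lower base rate.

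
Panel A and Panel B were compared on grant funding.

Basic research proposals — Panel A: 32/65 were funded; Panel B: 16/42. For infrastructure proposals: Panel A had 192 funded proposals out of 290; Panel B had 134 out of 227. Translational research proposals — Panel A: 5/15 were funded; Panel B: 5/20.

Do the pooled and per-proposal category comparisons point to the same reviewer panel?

Basic research: Panel A 32/65 = 49.2%, Panel B 16/42 = 38.1% → Panel A
Infrastructure: Panel A 192/290 = 66.2%, Panel B 134/227 = 59.0% → Panel A
Translational research: Panel A 5/15 = 33.3%, Panel B 5/20 = 25.0% → Panel A
Overall: Panel A 229/370 = 61.9%, Panel B 155/289 = 53.6% → Panel A
Panel A wins overall and in every proposal group — no reversal.

Yes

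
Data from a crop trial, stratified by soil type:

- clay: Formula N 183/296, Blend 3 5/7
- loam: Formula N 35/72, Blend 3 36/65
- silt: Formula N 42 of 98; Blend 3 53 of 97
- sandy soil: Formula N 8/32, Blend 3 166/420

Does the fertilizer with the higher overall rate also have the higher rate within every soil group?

No

Clay: Formula N 183/296 = 61.8%, Blend 3 5/7 = 71.4% → Blend 3
Loam: Formula N 35/72 = 48.6%, Blend 3 36/65 = 55.4% → Blend 3
Silt: Formula N 42/98 = 42.9%, Blend 3 53/97 = 54.6% → Blend 3
Sandy soil: Formula N 8/32 = 25.0%, Blend 3 166/420 = 39.5% → Blend 3
Overall: Formula N 268/498 = 53.8%, Blend 3 260/589 = 44.1% → Formula N
Blend 3 wins each soil group but Formula N wins overall — the comparison reverses. Blend 3's plots skew toward sandy soil, which has a lower base rate.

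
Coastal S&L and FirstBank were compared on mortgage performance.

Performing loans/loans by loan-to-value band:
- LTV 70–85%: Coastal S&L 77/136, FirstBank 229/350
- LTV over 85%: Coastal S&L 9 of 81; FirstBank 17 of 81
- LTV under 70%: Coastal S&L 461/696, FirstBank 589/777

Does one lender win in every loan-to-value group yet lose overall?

LTV 70–85%: Coastal S&L 77/136 = 56.6%, FirstBank 229/350 = 65.4% → FirstBank
LTV over 85%: Coastal S&L 9/81 = 11.1%, FirstBank 17/81 = 21.0% → FirstBank
LTV under 70%: Coastal S&L 461/696 = 66.2%, FirstBank 589/777 = 75.8% → FirstBank
Overall: Coastal S&L 547/913 = 59.9%, FirstBank 835/1208 = 69.1% → FirstBank
FirstBank wins overall and in every loan-to-value group — no reversal.

No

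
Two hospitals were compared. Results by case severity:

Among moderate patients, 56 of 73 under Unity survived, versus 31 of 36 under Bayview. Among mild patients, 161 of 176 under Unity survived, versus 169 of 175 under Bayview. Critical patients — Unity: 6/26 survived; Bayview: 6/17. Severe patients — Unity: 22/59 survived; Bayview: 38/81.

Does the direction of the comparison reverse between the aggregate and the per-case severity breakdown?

No

Moderate: Unity 56/73 = 76.7%, Bayview 31/36 = 86.1% → Bayview
Mild: Unity 161/176 = 91.5%, Bayview 169/175 = 96.6% → Bayview
Critical: Unity 6/26 = 23.1%, Bayview 6/17 = 35.3% → Bayview
Severe: Unity 22/59 = 37.3%, Bayview 38/81 = 46.9% → Bayview
Overall: Unity 245/334 = 73.4%, Bayview 244/309 = 79.0% → Bayview
Bayview wins overall and in every case group — no reversal.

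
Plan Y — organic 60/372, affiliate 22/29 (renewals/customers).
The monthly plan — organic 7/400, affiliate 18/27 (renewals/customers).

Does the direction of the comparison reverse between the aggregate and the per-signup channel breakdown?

No

Organic: Plan Y 60/372 = 16.1%, the monthly plan 7/400 = 1.8% → Plan Y
Affiliate: Plan Y 22/29 = 75.9%, the monthly plan 18/27 = 66.7% → Plan Y
Overall: Plan Y 82/401 = 20.4%, the monthly plan 25/427 = 5.9% → Plan Y
Plan Y wins overall and in every signup group — no reversal.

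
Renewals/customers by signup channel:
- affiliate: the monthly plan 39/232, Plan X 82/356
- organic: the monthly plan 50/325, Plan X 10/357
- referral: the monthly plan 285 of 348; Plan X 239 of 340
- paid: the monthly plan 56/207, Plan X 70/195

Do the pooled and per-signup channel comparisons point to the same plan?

No

Affiliate: the monthly plan 39/232 = 16.8%, Plan X 82/356 = 23.0% → Plan X
Organic: the monthly plan 50/325 = 15.4%, Plan X 10/357 = 2.8% → the monthly plan
Referral: the monthly plan 285/348 = 81.9%, Plan X 239/340 = 70.3% → the monthly plan
Paid: the monthly plan 56/207 = 27.1%, Plan X 70/195 = 35.9% → Plan X
Overall: the monthly plan 430/1112 = 38.7%, Plan X 401/1248 = 32.1% → the monthly plan
Neither sweeps: the monthly plan wins 2 of 4 groups, Plan X wins 2. The monthly plan wins overall but not every group — no Simpson reversal.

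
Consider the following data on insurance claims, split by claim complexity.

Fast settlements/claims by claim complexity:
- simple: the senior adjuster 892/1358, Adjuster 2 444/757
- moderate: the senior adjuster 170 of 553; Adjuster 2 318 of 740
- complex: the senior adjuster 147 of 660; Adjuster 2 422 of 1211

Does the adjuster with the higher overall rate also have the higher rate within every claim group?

No

Simple: the senior adjuster 892/1358 = 65.7%, Adjuster 2 444/757 = 58.7% → the senior adjuster
Moderate: the senior adjuster 170/553 = 30.7%, Adjuster 2 318/740 = 43.0% → Adjuster 2
Complex: the senior adjuster 147/660 = 22.3%, Adjuster 2 422/1211 = 34.8% → Adjuster 2
Overall: the senior adjuster 1209/2571 = 47.0%, Adjuster 2 1184/2708 = 43.7% → the senior adjuster
Neither sweeps: the senior adjuster wins 1 of 3 groups, Adjuster 2 wins 2. The senior adjuster wins overall but not every group — no Simpson reversal.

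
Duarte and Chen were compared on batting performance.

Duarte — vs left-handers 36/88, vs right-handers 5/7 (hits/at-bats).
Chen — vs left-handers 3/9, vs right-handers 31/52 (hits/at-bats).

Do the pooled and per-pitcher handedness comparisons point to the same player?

Vs left-handers: Duarte 36/88 = 40.9%, Chen 3/9 = 33.3% → Duarte
Vs right-handers: Duarte 5/7 = 71.4%, Chen 31/52 = 59.6% → Duarte
Overall: Duarte 41/95 = 43.2%, Chen 34/61 = 55.7% → Chen
Duarte wins each pitcher group but Chen wins overall — the comparison reverses. Duarte's at-bats skew toward vs left-handers, which has a lower base rate.

No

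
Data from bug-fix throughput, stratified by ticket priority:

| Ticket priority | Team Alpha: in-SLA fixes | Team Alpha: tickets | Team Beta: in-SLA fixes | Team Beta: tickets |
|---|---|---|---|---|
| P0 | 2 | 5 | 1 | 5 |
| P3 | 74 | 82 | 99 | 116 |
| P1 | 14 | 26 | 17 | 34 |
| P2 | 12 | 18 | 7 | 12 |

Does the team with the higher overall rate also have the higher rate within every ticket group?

Yes

P0: Team Alpha 2/5 = 40.0%, Team Beta 1/5 = 20.0% → Team Alpha
P3: Team Alpha 74/82 = 90.2%, Team Beta 99/116 = 85.3% → Team Alpha
P1: Team Alpha 14/26 = 53.8%, Team Beta 17/34 = 50.0% → Team Alpha
P2: Team Alpha 12/18 = 66.7%, Team Beta 7/12 = 58.3% → Team Alpha
Overall: Team Alpha 102/131 = 77.9%, Team Beta 124/167 = 74.3% → Team Alpha
Team Alpha wins overall and in every ticket group — no reversal.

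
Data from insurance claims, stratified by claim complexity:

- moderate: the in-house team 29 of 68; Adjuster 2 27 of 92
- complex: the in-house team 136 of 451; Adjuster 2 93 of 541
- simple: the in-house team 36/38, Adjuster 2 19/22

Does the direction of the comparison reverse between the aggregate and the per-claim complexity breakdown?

Moderate: the in-house team 29/68 = 42.6%, Adjuster 2 27/92 = 29.3% → the in-house team
Complex: the in-house team 136/451 = 30.2%, Adjuster 2 93/541 = 17.2% → the in-house team
Simple: the in-house team 36/38 = 94.7%, Adjuster 2 19/22 = 86.4% → the in-house team
Overall: the in-house team 201/557 = 36.1%, Adjuster 2 139/655 = 21.2% → the in-house team
The in-house team wins overall and in every claim group — no reversal.

No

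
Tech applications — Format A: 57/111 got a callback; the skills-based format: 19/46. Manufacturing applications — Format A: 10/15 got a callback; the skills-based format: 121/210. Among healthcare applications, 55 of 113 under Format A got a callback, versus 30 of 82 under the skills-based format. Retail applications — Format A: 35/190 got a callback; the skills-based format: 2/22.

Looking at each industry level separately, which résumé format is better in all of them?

Tech: Format A 57/111 = 51.4%, the skills-based format 19/46 = 41.3% → Format A
Manufacturing: Format A 10/15 = 66.7%, the skills-based format 121/210 = 57.6% → Format A
Healthcare: Format A 55/113 = 48.7%, the skills-based format 30/82 = 36.6% → Format A
Retail: Format A 35/190 = 18.4%, the skills-based format 2/22 = 9.1% → Format A
Format A has the higher rate in all 4 groups.

Format A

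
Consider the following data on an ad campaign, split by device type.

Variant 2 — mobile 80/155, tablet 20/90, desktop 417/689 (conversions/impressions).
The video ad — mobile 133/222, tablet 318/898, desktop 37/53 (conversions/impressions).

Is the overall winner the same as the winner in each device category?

Mobile: Variant 2 80/155 = 51.6%, the video ad 133/222 = 59.9% → the video ad
Tablet: Variant 2 20/90 = 22.2%, the video ad 318/898 = 35.4% → the video ad
Desktop: Variant 2 417/689 = 60.5%, the video ad 37/53 = 69.8% → the video ad
Overall: Variant 2 517/934 = 55.4%, the video ad 488/1173 = 41.6% → Variant 2
The video ad wins each device group but Variant 2 wins overall — the comparison reverses. The video ad's impressions skew toward tablet, which has a lower base rate.

No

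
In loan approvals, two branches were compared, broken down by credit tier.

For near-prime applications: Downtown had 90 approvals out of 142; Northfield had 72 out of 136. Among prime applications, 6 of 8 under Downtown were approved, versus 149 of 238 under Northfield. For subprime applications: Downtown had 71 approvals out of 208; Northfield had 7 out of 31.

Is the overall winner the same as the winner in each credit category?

No

Near-prime: Downtown 90/142 = 63.4%, Northfield 72/136 = 52.9% → Downtown
Prime: Downtown 6/8 = 75.0%, Northfield 149/238 = 62.6% → Downtown
Subprime: Downtown 71/208 = 34.1%, Northfield 7/31 = 22.6% → Downtown
Overall: Downtown 167/358 = 46.6%, Northfield 228/405 = 56.3% → Northfield
Downtown wins each credit group but Northfield wins overall — the comparison reverses. Downtown's applications skew toward subprime, which has a lower base rate.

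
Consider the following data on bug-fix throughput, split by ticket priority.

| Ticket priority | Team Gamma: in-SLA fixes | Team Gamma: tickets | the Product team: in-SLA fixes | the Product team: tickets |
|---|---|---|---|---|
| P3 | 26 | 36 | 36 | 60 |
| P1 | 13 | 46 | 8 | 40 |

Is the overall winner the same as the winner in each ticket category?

P3: Team Gamma 26/36 = 72.2%, the Product team 36/60 = 60.0% → Team Gamma
P1: Team Gamma 13/46 = 28.3%, the Product team 8/40 = 20.0% → Team Gamma
Overall: Team Gamma 39/82 = 47.6%, the Product team 44/100 = 44.0% → Team Gamma
Team Gamma wins overall and in every ticket group — no reversal.

Yes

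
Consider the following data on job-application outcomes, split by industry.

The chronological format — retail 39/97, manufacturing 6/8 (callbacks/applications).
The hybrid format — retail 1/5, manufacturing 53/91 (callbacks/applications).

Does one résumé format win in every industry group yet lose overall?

Retail: the chronological format 39/97 = 40.2%, the hybrid format 1/5 = 20.0% → the chronological format
Manufacturing: the chronological format 6/8 = 75.0%, the hybrid format 53/91 = 58.2% → the chronological format
Overall: the chronological format 45/105 = 42.9%, the hybrid format 54/96 = 56.2% → the hybrid format
The chronological format wins each industry group but the hybrid format wins overall — the comparison reverses. The chronological format's applications skew toward retail, which has a lower base rate.

Yes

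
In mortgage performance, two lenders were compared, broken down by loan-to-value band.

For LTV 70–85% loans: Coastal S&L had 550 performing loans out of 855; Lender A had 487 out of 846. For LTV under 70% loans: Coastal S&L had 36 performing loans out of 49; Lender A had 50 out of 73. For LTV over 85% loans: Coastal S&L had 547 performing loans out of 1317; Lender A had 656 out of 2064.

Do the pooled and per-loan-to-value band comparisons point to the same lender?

Yes

LTV 70–85%: Coastal S&L 550/855 = 64.3%, Lender A 487/846 = 57.6% → Coastal S&L
LTV under 70%: Coastal S&L 36/49 = 73.5%, Lender A 50/73 = 68.5% → Coastal S&L
LTV over 85%: Coastal S&L 547/1317 = 41.5%, Lender A 656/2064 = 31.8% → Coastal S&L
Overall: Coastal S&L 1133/2221 = 51.0%, Lender A 1193/2983 = 40.0% → Coastal S&L
Coastal S&L wins overall and in every loan-to-value group — no reversal.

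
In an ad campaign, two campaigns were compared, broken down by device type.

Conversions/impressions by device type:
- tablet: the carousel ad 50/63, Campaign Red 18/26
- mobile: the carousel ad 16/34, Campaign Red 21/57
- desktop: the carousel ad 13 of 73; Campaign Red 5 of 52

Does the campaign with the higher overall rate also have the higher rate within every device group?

Tablet: the carousel ad 50/63 = 79.4%, Campaign Red 18/26 = 69.2% → the carousel ad
Mobile: the carousel ad 16/34 = 47.1%, Campaign Red 21/57 = 36.8% → the carousel ad
Desktop: the carousel ad 13/73 = 17.8%, Campaign Red 5/52 = 9.6% → the carousel ad
Overall: the carousel ad 79/170 = 46.5%, Campaign Red 44/135 = 32.6% → the carousel ad
The carousel ad wins overall and in every device group — no reversal.

Yes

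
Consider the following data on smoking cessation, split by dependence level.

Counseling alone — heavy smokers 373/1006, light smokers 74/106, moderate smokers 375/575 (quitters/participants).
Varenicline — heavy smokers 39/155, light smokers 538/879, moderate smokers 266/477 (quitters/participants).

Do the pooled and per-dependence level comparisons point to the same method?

Heavy smokers: counseling alone 373/1006 = 37.1%, varenicline 39/155 = 25.2% → counseling alone
Light smokers: counseling alone 74/106 = 69.8%, varenicline 538/879 = 61.2% → counseling alone
Moderate smokers: counseling alone 375/575 = 65.2%, varenicline 266/477 = 55.8% → counseling alone
Overall: counseling alone 822/1687 = 48.7%, varenicline 843/1511 = 55.8% → varenicline
Counseling alone wins each dependence group but varenicline wins overall — the comparison reverses. Counseling alone's participants skew toward heavy smokers, which has a lower base rate.

No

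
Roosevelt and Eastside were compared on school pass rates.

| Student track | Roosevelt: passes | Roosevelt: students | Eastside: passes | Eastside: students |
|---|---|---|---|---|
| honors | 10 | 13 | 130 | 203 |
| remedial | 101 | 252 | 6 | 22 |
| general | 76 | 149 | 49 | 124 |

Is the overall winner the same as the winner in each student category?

No

Honors: Roosevelt 10/13 = 76.9%, Eastside 130/203 = 64.0% → Roosevelt
Remedial: Roosevelt 101/252 = 40.1%, Eastside 6/22 = 27.3% → Roosevelt
General: Roosevelt 76/149 = 51.0%, Eastside 49/124 = 39.5% → Roosevelt
Overall: Roosevelt 187/414 = 45.2%, Eastside 185/349 = 53.0% → Eastside
Roosevelt wins each student group but Eastside wins overall — the comparison reverses. Roosevelt's students skew toward remedial, which has a lower base rate.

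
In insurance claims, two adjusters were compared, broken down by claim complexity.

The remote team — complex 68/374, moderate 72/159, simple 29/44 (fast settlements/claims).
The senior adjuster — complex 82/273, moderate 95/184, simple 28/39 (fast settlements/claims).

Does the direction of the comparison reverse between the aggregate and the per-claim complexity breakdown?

Complex: the remote team 68/374 = 18.2%, the senior adjuster 82/273 = 30.0% → the senior adjuster
Moderate: the remote team 72/159 = 45.3%, the senior adjuster 95/184 = 51.6% → the senior adjuster
Simple: the remote team 29/44 = 65.9%, the senior adjuster 28/39 = 71.8% → the senior adjuster
Overall: the remote team 169/577 = 29.3%, the senior adjuster 205/496 = 41.3% → the senior adjuster
The senior adjuster wins overall and in every claim group — no reversal.

No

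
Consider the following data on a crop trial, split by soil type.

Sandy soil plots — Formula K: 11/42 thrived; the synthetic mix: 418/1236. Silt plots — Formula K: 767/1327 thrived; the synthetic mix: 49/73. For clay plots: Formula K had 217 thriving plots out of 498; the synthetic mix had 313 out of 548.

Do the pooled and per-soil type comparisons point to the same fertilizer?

Sandy soil: Formula K 11/42 = 26.2%, the synthetic mix 418/1236 = 33.8% → the synthetic mix
Silt: Formula K 767/1327 = 57.8%, the synthetic mix 49/73 = 67.1% → the synthetic mix
Clay: Formula K 217/498 = 43.6%, the synthetic mix 313/548 = 57.1% → the synthetic mix
Overall: Formula K 995/1867 = 53.3%, the synthetic mix 780/1857 = 42.0% → Formula K
The synthetic mix wins each soil group but Formula K wins overall — the comparison reverses. The synthetic mix's plots skew toward sandy soil, which has a lower base rate.

No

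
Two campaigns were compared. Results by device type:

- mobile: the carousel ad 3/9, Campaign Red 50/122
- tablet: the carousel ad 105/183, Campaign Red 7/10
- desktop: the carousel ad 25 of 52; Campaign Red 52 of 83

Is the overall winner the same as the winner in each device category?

Mobile: the carousel ad 3/9 = 33.3%, Campaign Red 50/122 = 41.0% → Campaign Red
Tablet: the carousel ad 105/183 = 57.4%, Campaign Red 7/10 = 70.0% → Campaign Red
Desktop: the carousel ad 25/52 = 48.1%, Campaign Red 52/83 = 62.7% → Campaign Red
Overall: the carousel ad 133/244 = 54.5%, Campaign Red 109/215 = 50.7% → the carousel ad
Campaign Red wins each device group but the carousel ad wins overall — the comparison reverses. Campaign Red's impressions skew toward mobile, which has a lower base rate.

No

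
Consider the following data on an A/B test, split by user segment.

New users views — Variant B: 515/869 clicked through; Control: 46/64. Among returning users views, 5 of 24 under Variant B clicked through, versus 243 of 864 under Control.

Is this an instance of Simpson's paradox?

New users: Variant B 515/869 = 59.3%, Control 46/64 = 71.9% → Control
Returning users: Variant B 5/24 = 20.8%, Control 243/864 = 28.1% → Control
Overall: Variant B 520/893 = 58.2%, Control 289/928 = 31.1% → Variant B
Control wins each user group but Variant B wins overall — the comparison reverses. Control's views skew toward returning users, which has a lower base rate.

Yes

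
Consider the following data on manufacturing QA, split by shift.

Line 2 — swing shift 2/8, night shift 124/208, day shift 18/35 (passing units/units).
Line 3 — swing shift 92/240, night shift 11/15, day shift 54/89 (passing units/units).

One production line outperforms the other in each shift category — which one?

Line 3

Swing shift: Line 2 2/8 = 25.0%, Line 3 92/240 = 38.3% → Line 3
Night shift: Line 2 124/208 = 59.6%, Line 3 11/15 = 73.3% → Line 3
Day shift: Line 2 18/35 = 51.4%, Line 3 54/89 = 60.7% → Line 3
Line 3 has the higher rate in all 3 groups.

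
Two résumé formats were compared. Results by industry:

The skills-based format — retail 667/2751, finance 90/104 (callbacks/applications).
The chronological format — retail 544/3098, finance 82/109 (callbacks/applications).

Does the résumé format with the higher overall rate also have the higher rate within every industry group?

Yes

Retail: the skills-based format 667/2751 = 24.2%, the chronological format 544/3098 = 17.6% → the skills-based format
Finance: the skills-based format 90/104 = 86.5%, the chronological format 82/109 = 75.2% → the skills-based format
Overall: the skills-based format 757/2855 = 26.5%, the chronological format 626/3207 = 19.5% → the skills-based format
The skills-based format wins overall and in every industry group — no reversal.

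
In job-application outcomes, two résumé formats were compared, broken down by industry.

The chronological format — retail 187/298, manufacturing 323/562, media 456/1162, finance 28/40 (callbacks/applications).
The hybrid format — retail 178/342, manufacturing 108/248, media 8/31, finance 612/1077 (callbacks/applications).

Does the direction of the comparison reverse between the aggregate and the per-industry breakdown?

Yes

Retail: the chronological format 187/298 = 62.8%, the hybrid format 178/342 = 52.0% → the chronological format
Manufacturing: the chronological format 323/562 = 57.5%, the hybrid format 108/248 = 43.5% → the chronological format
Media: the chronological format 456/1162 = 39.2%, the hybrid format 8/31 = 25.8% → the chronological format
Finance: the chronological format 28/40 = 70.0%, the hybrid format 612/1077 = 56.8% → the chronological format
Overall: the chronological format 994/2062 = 48.2%, the hybrid format 906/1698 = 53.4% → the hybrid format
The chronological format wins each industry group but the hybrid format wins overall — the comparison reverses. The chronological format's applications skew toward media, which has a lower base rate.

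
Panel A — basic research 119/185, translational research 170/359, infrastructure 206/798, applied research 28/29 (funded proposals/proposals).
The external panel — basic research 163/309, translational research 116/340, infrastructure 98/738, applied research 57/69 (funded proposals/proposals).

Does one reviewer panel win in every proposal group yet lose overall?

Basic research: Panel A 119/185 = 64.3%, the external panel 163/309 = 52.8% → Panel A
Translational research: Panel A 170/359 = 47.4%, the external panel 116/340 = 34.1% → Panel A
Infrastructure: Panel A 206/798 = 25.8%, the external panel 98/738 = 13.3% → Panel A
Applied research: Panel A 28/29 = 96.6%, the external panel 57/69 = 82.6% → Panel A
Overall: Panel A 523/1371 = 38.1%, the external panel 434/1456 = 29.8% → Panel A
Panel A wins overall and in every proposal group — no reversal.

No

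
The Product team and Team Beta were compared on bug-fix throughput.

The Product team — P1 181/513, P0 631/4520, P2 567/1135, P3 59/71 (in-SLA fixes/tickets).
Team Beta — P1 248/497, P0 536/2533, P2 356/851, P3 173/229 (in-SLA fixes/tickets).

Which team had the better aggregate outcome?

Team Beta

P1: the Product team 181/513 = 35.3%, Team Beta 248/497 = 49.9% → Team Beta
P0: the Product team 631/4520 = 14.0%, Team Beta 536/2533 = 21.2% → Team Beta
P2: the Product team 567/1135 = 50.0%, Team Beta 356/851 = 41.8% → the Product team
P3: the Product team 59/71 = 83.1%, Team Beta 173/229 = 75.5% → the Product team
Overall: the Product team 1438/6239 = 23.0%, Team Beta 1313/4110 = 31.9% → Team Beta
(Neither sweeps every ticket group, but Team Beta has the higher pooled rate.)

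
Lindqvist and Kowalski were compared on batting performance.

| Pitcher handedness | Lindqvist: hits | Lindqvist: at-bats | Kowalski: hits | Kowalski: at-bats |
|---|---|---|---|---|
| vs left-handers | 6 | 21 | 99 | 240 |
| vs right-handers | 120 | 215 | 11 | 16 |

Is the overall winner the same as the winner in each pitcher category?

Vs left-handers: Lindqvist 6/21 = 28.6%, Kowalski 99/240 = 41.2% → Kowalski
Vs right-handers: Lindqvist 120/215 = 55.8%, Kowalski 11/16 = 68.8% → Kowalski
Overall: Lindqvist 126/236 = 53.4%, Kowalski 110/256 = 43.0% → Lindqvist
Kowalski wins each pitcher group but Lindqvist wins overall — the comparison reverses. Kowalski's at-bats skew toward vs left-handers, which has a lower base rate.

No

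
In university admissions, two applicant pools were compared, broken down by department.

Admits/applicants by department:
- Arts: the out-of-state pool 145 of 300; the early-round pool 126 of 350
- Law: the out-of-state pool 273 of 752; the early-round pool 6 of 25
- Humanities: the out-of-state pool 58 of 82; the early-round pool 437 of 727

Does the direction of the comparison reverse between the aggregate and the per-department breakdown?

Yes

Arts: the out-of-state pool 145/300 = 48.3%, the early-round pool 126/350 = 36.0% → the out-of-state pool
Law: the out-of-state pool 273/752 = 36.3%, the early-round pool 6/25 = 24.0% → the out-of-state pool
Humanities: the out-of-state pool 58/82 = 70.7%, the early-round pool 437/727 = 60.1% → the out-of-state pool
Overall: the out-of-state pool 476/1134 = 42.0%, the early-round pool 569/1102 = 51.6% → the early-round pool
The out-of-state pool wins each department group but the early-round pool wins overall — the comparison reverses. The out-of-state pool's applicants skew toward Law, which has a lower base rate.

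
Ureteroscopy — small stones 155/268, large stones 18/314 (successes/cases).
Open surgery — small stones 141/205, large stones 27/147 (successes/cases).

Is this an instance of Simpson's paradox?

Small stones: ureteroscopy 155/268 = 57.8%, open surgery 141/205 = 68.8% → open surgery
Large stones: ureteroscopy 18/314 = 5.7%, open surgery 27/147 = 18.4% → open surgery
Overall: ureteroscopy 173/582 = 29.7%, open surgery 168/352 = 47.7% → open surgery
Open surgery wins overall and in every stone group — no reversal.

No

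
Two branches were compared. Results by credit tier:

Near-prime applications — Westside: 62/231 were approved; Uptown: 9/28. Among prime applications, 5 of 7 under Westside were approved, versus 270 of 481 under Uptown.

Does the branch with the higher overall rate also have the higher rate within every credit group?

No

Near-prime: Westside 62/231 = 26.8%, Uptown 9/28 = 32.1% → Uptown
Prime: Westside 5/7 = 71.4%, Uptown 270/481 = 56.1% → Westside
Overall: Westside 67/238 = 28.2%, Uptown 279/509 = 54.8% → Uptown
Neither sweeps: Westside wins 1 of 2 groups, Uptown wins 1. Uptown wins overall but not every group — no Simpson reversal.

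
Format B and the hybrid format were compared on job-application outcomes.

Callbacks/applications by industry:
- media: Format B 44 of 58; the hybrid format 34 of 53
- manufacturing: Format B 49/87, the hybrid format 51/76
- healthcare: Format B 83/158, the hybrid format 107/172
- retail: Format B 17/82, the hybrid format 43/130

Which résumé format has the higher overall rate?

the hybrid format

Media: Format B 44/58 = 75.9%, the hybrid format 34/53 = 64.2% → Format B
Manufacturing: Format B 49/87 = 56.3%, the hybrid format 51/76 = 67.1% → the hybrid format
Healthcare: Format B 83/158 = 52.5%, the hybrid format 107/172 = 62.2% → the hybrid format
Retail: Format B 17/82 = 20.7%, the hybrid format 43/130 = 33.1% → the hybrid format
Overall: Format B 193/385 = 50.1%, the hybrid format 235/431 = 54.5% → the hybrid format
(Neither sweeps every industry group, but the hybrid format has the higher pooled rate.)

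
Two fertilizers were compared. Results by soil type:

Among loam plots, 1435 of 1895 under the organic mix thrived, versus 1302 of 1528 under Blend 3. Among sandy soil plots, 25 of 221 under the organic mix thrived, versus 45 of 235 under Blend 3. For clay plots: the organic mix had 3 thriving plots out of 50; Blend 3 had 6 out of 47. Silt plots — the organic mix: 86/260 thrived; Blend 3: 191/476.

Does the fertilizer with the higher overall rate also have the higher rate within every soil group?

Yes

Loam: the organic mix 1435/1895 = 75.7%, Blend 3 1302/1528 = 85.2% → Blend 3
Sandy soil: the organic mix 25/221 = 11.3%, Blend 3 45/235 = 19.1% → Blend 3
Clay: the organic mix 3/50 = 6.0%, Blend 3 6/47 = 12.8% → Blend 3
Silt: the organic mix 86/260 = 33.1%, Blend 3 191/476 = 40.1% → Blend 3
Overall: the organic mix 1549/2426 = 63.8%, Blend 3 1544/2286 = 67.5% → Blend 3
Blend 3 wins overall and in every soil group — no reversal.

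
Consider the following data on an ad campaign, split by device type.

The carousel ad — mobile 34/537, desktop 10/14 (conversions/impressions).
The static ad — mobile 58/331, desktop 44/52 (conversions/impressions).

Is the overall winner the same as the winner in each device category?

Yes

Mobile: the carousel ad 34/537 = 6.3%, the static ad 58/331 = 17.5% → the static ad
Desktop: the carousel ad 10/14 = 71.4%, the static ad 44/52 = 84.6% → the static ad
Overall: the carousel ad 44/551 = 8.0%, the static ad 102/383 = 26.6% → the static ad
The static ad wins overall and in every device group — no reversal.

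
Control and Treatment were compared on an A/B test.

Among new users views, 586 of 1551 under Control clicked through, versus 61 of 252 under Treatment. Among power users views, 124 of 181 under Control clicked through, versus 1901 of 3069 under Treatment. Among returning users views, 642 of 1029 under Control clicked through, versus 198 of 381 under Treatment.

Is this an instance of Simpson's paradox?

New users: Control 586/1551 = 37.8%, Treatment 61/252 = 24.2% → Control
Power users: Control 124/181 = 68.5%, Treatment 1901/3069 = 61.9% → Control
Returning users: Control 642/1029 = 62.4%, Treatment 198/381 = 52.0% → Control
Overall: Control 1352/2761 = 49.0%, Treatment 2160/3702 = 58.3% → Treatment
Control wins each user group but Treatment wins overall — the comparison reverses. Control's views skew toward new users, which has a lower base rate.

Yes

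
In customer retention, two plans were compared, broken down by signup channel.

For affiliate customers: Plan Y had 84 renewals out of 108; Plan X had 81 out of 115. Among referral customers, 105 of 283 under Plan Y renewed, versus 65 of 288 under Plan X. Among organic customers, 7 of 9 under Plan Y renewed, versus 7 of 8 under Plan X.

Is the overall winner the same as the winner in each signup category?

Affiliate: Plan Y 84/108 = 77.8%, Plan X 81/115 = 70.4% → Plan Y
Referral: Plan Y 105/283 = 37.1%, Plan X 65/288 = 22.6% → Plan Y
Organic: Plan Y 7/9 = 77.8%, Plan X 7/8 = 87.5% → Plan X
Overall: Plan Y 196/400 = 49.0%, Plan X 153/411 = 37.2% → Plan Y
Neither sweeps: Plan Y wins 2 of 3 groups, Plan X wins 1. Plan Y wins overall but not every group — no Simpson reversal.

No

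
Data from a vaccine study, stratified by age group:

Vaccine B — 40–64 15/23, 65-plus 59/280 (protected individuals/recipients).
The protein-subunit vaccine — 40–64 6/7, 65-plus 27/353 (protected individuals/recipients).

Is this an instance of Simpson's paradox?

40–64: Vaccine B 15/23 = 65.2%, the protein-subunit vaccine 6/7 = 85.7% → the protein-subunit vaccine
65-plus: Vaccine B 59/280 = 21.1%, the protein-subunit vaccine 27/353 = 7.6% → Vaccine B
Overall: Vaccine B 74/303 = 24.4%, the protein-subunit vaccine 33/360 = 9.2% → Vaccine B
Neither sweeps: Vaccine B wins 1 of 2 groups, the protein-subunit vaccine wins 1. Vaccine B wins overall but not every group — no Simpson reversal.

No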